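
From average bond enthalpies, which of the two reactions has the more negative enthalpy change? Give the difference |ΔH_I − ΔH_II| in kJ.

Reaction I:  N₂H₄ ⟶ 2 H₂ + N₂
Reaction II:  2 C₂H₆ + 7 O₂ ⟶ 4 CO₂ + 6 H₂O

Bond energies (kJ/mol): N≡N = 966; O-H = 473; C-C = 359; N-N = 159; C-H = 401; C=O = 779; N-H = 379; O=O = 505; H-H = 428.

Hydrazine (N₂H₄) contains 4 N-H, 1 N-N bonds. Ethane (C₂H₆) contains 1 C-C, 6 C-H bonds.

Reaction I:
  Bonds broken (reactants):
    N-H: 4 × 379 = 1516
    N-N: 1 × 159 = 159
    Σ(broken) = 1675 kJ
  Bonds formed (products):
    H-H: 2 × 428 = 856
    N≡N: 1 × 966 = 966
    Σ(formed) = 1822 kJ
  ΔH_I = 1675 − 1822 = −147 kJ
Reaction II:
  Bonds broken (reactants):
    C-C: 2 × 359 = 718
    C-H: 12 × 401 = 4812
    O=O: 7 × 505 = 3535
    Σ(broken) = 9065 kJ
  Bonds formed (products):
    C=O: 8 × 779 = 6232
    O-H: 12 × 473 = 5676
    Σ(formed) = 11908 kJ
  ΔH_II = 9065 − 11908 = −2843 kJ
ΔH_I − ΔH_II = +2696 kJ, so reaction II has the more negative ΔH; |ΔH_I − ΔH_II| = 2696 kJ.

Reaction II, by 2696 kJ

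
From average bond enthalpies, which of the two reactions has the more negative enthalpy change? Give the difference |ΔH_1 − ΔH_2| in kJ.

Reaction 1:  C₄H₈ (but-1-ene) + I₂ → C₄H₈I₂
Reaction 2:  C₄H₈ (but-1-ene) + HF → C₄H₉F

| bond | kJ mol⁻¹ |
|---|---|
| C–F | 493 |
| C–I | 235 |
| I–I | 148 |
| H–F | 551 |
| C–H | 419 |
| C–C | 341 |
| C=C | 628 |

Reaction 1:
  Bonds broken (reactants):
    C–C: 2 × 341 = 682
    C–H: 8 × 419 = 3352
    C=C: 1 × 628 = 628
    I–I: 1 × 148 = 148
    Σ(broken) = 4810 kJ
  Bonds formed (products):
    C–C: 3 × 341 = 1023
    C–H: 8 × 419 = 3352
    C–I: 2 × 235 = 470
    Σ(formed) = 4845 kJ
  ΔH_1 = 4810 − 4845 = −35 kJ
Reaction 2:
  Bonds broken (reactants):
    C–C: 2 × 341 = 682
    C–H: 8 × 419 = 3352
    C=C: 1 × 628 = 628
    H–F: 1 × 551 = 551
    Σ(broken) = 5213 kJ
  Bonds formed (products):
    C–C: 3 × 341 = 1023
    C–F: 1 × 493 = 493
    C–H: 9 × 419 = 3771
    Σ(formed) = 5287 kJ
  ΔH_2 = 5213 − 5287 = −74 kJ
ΔH_1 − ΔH_2 = +39 kJ, so reaction 2 has the more negative ΔH; |ΔH_1 − ΔH_2| = 39 kJ.

Reaction 2, by 39 kJ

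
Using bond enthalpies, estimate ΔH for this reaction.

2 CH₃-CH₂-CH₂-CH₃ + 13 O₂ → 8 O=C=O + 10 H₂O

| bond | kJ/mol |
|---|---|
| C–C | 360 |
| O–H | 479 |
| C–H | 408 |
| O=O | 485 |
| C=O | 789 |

Bonds broken (reactants):
  C–C: 6 × 360 = 2160
  C–H: 20 × 408 = 8160
  O=O: 13 × 485 = 6305
  Σ(broken) = 16625 kJ
Bonds formed (products):
  C=O: 16 × 789 = 12624
  O–H: 20 × 479 = 9580
  Σ(formed) = 22204 kJ
ΔH = Σ(broken) − Σ(formed) = 16625 − 22204 = −5579 kJ

ΔH ≈ −5579 kJ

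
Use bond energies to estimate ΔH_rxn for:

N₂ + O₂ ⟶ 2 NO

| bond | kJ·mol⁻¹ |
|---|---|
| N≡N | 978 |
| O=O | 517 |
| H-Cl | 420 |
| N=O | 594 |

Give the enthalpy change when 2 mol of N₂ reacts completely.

Bonds broken (reactants):
  N≡N: 1 × 978 = 978
  O=O: 1 × 517 = 517
  Σ(broken) = 1495 kJ
Bonds formed (products):
  N=O: 2 × 594 = 1188
  Σ(formed) = 1188 kJ
ΔH = Σ(broken) − Σ(formed) = 1495 − 1188 = +307 kJ
For 2× the reaction as written: 2 × (+307) = +614 kJ

ΔH = +614 kJ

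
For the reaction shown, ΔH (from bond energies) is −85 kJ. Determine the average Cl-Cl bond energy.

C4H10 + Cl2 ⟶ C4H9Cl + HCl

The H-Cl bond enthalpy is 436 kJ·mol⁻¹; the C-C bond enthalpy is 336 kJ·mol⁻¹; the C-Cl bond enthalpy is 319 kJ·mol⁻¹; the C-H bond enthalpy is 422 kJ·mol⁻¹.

Let D be the Cl-Cl bond energy.
Σ(broken) = 3×336 + 10×422 + 1×D = 5228 + D
Σ(formed) = 3×336 + 1×319 + 9×422 + 1×436 = 5561
ΔH = Σ(broken) − Σ(formed) = (5228 + D) − (5561) = −333 + D
Setting this equal to −85 kJ gives D = 248 kJ/mol.

D(Cl-Cl) ≈ 248 kJ/mol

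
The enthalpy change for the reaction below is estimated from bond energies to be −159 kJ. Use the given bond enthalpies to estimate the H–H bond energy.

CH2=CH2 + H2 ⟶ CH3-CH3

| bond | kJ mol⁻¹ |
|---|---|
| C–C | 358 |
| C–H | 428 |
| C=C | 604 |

Let D be the H–H bond energy.
Σ(broken) = 4×428 + 1×604 + 1×D = 2316 + D
Σ(formed) = 1×358 + 6×428 = 2926
ΔH = Σ(broken) − Σ(formed) = (2316 + D) − (2926) = −610 + D
Setting this equal to −159 kJ gives D = 451 kJ/mol.

D(H–H) ≈ 451 kJ/mol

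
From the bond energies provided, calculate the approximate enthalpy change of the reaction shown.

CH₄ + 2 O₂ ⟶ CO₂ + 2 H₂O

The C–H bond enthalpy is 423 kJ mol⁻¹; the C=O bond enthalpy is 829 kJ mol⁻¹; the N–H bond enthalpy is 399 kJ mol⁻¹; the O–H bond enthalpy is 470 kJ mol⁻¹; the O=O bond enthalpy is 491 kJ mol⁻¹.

Bonds broken (reactants):
  C–H: 4 × 423 = 1692
  O=O: 2 × 491 = 982
  Σ(broken) = 2674 kJ
Bonds formed (products):
  C=O: 2 × 829 = 1658
  O–H: 4 × 470 = 1880
  Σ(formed) = 3538 kJ
ΔH = Σ(broken) − Σ(formed) = 2674 − 3538 = −864 kJ

ΔH ≈ −864 kJ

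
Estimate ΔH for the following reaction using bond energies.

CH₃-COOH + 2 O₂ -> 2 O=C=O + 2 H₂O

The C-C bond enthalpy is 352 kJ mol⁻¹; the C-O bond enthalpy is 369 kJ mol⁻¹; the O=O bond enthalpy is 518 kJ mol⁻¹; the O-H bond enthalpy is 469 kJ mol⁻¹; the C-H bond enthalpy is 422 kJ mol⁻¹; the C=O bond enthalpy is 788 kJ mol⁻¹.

Bonds broken (reactants):
  C-C: 1 × 352 = 352
  C-H: 3 × 422 = 1266
  C-O: 1 × 369 = 369
  C=O: 1 × 788 = 788
  O-H: 1 × 469 = 469
  O=O: 2 × 518 = 1036
  Σ(broken) = 4280 kJ
Bonds formed (products):
  C=O: 4 × 788 = 3152
  O-H: 4 × 469 = 1876
  Σ(formed) = 5028 kJ
ΔH = Σ(broken) − Σ(formed) = 4280 − 5028 = −748 kJ

ΔH ≈ −748 kJ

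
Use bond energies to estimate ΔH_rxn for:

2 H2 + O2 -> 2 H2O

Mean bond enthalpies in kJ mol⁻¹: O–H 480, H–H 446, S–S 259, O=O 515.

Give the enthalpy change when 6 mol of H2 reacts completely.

ΔH = −1539 kJ

Bonds broken (reactants):
  H–H: 2 × 446 = 892
  O=O: 1 × 515 = 515
  Σ(broken) = 1407 kJ
Bonds formed (products):
  O–H: 4 × 480 = 1920
  Σ(formed) = 1920 kJ
ΔH = Σ(broken) − Σ(formed) = 1407 − 1920 = −513 kJ
For 3× the reaction as written: 3 × (−513) = −1539 kJ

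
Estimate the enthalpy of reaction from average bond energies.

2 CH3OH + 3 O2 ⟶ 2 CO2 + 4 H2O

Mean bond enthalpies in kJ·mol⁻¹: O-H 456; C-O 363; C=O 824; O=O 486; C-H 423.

Bonds broken (reactants):
  C-H: 6 × 423 = 2538
  C-O: 2 × 363 = 726
  O-H: 2 × 456 = 912
  O=O: 3 × 486 = 1458
  Σ(broken) = 5634 kJ
Bonds formed (products):
  C=O: 4 × 824 = 3296
  O-H: 8 × 456 = 3648
  Σ(formed) = 6944 kJ
ΔH = Σ(broken) − Σ(formed) = 5634 − 6944 = −1310 kJ

ΔH ≈ −1310 kJ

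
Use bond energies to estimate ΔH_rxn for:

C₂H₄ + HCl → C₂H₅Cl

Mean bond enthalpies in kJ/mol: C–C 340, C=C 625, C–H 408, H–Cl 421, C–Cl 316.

ΔH ≈ −18 kJ

Bonds broken (reactants):
  C–H: 4 × 408 = 1632
  C=C: 1 × 625 = 625
  H–Cl: 1 × 421 = 421
  Σ(broken) = 2678 kJ
Bonds formed (products):
  C–C: 1 × 340 = 340
  C–Cl: 1 × 316 = 316
  C–H: 5 × 408 = 2040
  Σ(formed) = 2696 kJ
ΔH = Σ(broken) − Σ(formed) = 2678 − 2696 = −18 kJ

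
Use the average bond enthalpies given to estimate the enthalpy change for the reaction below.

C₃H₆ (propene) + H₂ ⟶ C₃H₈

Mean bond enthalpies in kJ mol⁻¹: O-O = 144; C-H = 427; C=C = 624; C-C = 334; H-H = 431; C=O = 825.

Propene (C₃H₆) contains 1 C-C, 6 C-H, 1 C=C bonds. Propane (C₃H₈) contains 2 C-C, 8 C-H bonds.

Bonds broken (reactants):
  C-C: 1 × 334 = 334
  C-H: 6 × 427 = 2562
  C=C: 1 × 624 = 624
  H-H: 1 × 431 = 431
  Σ(broken) = 3951 kJ
Bonds formed (products):
  C-C: 2 × 334 = 668
  C-H: 8 × 427 = 3416
  Σ(formed) = 4084 kJ
ΔH = Σ(broken) − Σ(formed) = 3951 − 4084 = −133 kJ

ΔH ≈ −133 kJ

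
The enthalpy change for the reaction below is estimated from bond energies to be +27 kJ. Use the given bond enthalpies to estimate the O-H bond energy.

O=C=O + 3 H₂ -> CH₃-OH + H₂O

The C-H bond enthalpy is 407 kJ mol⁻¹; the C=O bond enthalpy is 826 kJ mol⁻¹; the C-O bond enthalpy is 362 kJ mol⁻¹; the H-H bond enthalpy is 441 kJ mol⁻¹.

D(O-H) ≈ 455 kJ/mol

Let D be the O-H bond energy.
Σ(broken) = 2×826 + 3×441 = 2975
Σ(formed) = 3×407 + 1×362 + 3×D = 1583 + 3D
ΔH = Σ(broken) − Σ(formed) = (2975) − (1583 + 3D) = +1392 − 3D
Setting this equal to +27 kJ gives 3D = 1365, so D = 455 kJ/mol.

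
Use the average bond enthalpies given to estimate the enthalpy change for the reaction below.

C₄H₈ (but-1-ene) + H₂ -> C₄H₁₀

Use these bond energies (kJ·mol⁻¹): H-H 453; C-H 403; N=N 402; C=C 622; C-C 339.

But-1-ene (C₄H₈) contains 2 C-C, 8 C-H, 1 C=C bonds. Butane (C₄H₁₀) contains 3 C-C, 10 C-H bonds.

Bonds broken (reactants):
  C-C: 2 × 339 = 678
  C-H: 8 × 403 = 3224
  C=C: 1 × 622 = 622
  H-H: 1 × 453 = 453
  Σ(broken) = 4977 kJ
Bonds formed (products):
  C-C: 3 × 339 = 1017
  C-H: 10 × 403 = 4030
  Σ(formed) = 5047 kJ
ΔH = Σ(broken) − Σ(formed) = 4977 − 5047 = −70 kJ

ΔH ≈ −70 kJ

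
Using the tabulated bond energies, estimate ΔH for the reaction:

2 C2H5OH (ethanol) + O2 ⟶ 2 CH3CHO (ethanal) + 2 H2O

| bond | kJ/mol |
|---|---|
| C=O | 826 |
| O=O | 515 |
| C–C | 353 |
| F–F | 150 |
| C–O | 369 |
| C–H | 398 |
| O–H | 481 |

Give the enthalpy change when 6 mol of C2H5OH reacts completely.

Bonds broken (reactants):
  C–C: 2 × 353 = 706
  C–H: 10 × 398 = 3980
  C–O: 2 × 369 = 738
  O–H: 2 × 481 = 962
  O=O: 1 × 515 = 515
  Σ(broken) = 6901 kJ
Bonds formed (products):
  C–C: 2 × 353 = 706
  C–H: 8 × 398 = 3184
  C=O: 2 × 826 = 1652
  O–H: 4 × 481 = 1924
  Σ(formed) = 7466 kJ
ΔH = Σ(broken) − Σ(formed) = 6901 − 7466 = −565 kJ
For 3× the reaction as written: 3 × (−565) = −1695 kJ

ΔH = −1695 kJ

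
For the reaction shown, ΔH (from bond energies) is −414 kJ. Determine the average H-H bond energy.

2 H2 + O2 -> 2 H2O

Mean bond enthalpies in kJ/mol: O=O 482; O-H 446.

D(H-H) ≈ 444 kJ/mol

Let D be the H-H bond energy.
Σ(broken) = 2×D + 1×482 = 482 + 2D
Σ(formed) = 4×446 = 1784
ΔH = Σ(broken) − Σ(formed) = (482 + 2D) − (1784) = −1302 + 2D
Setting this equal to −414 kJ gives 2D = 888, so D = 444 kJ/mol.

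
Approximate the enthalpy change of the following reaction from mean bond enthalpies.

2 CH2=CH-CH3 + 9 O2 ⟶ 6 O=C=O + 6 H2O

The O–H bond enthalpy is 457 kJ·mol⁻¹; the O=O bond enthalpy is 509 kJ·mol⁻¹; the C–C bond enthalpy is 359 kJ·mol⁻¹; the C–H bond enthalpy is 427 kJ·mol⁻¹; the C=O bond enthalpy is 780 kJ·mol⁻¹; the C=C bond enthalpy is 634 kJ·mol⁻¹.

ΔH ≈ −3153 kJ

Bonds broken (reactants):
  C–C: 2 × 359 = 718
  C–H: 12 × 427 = 5124
  C=C: 2 × 634 = 1268
  O=O: 9 × 509 = 4581
  Σ(broken) = 11691 kJ
Bonds formed (products):
  C=O: 12 × 780 = 9360
  O–H: 12 × 457 = 5484
  Σ(formed) = 14844 kJ
ΔH = Σ(broken) − Σ(formed) = 11691 − 14844 = −3153 kJ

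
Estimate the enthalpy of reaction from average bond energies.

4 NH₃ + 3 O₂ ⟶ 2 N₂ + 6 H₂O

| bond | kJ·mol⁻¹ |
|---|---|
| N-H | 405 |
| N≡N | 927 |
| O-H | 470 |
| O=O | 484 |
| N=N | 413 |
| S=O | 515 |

ΔH ≈ −1182 kJ

Bonds broken (reactants):
  N-H: 12 × 405 = 4860
  O=O: 3 × 484 = 1452
  Σ(broken) = 6312 kJ
Bonds formed (products):
  N≡N: 2 × 927 = 1854
  O-H: 12 × 470 = 5640
  Σ(formed) = 7494 kJ
ΔH = Σ(broken) − Σ(formed) = 6312 − 7494 = −1182 kJ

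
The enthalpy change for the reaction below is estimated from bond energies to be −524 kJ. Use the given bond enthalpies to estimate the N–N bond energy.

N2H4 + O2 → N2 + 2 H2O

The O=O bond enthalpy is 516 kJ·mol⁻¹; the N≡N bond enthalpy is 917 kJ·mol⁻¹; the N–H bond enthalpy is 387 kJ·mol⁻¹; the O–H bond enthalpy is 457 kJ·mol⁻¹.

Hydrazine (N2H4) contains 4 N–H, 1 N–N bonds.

Let D be the N–N bond energy.
Σ(broken) = 4×387 + 1×D + 1×516 = 2064 + D
Σ(formed) = 1×917 + 4×457 = 2745
ΔH = Σ(broken) − Σ(formed) = (2064 + D) − (2745) = −681 + D
Setting this equal to −524 kJ gives D = 157 kJ/mol.

D(N–N) ≈ 157 kJ/mol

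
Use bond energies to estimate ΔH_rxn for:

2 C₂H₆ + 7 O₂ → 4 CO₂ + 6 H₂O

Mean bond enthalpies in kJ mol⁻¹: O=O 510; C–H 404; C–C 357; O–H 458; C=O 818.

Bonds broken (reactants):
  C–C: 2 × 357 = 714
  C–H: 12 × 404 = 4848
  O=O: 7 × 510 = 3570
  Σ(broken) = 9132 kJ
Bonds formed (products):
  C=O: 8 × 818 = 6544
  O–H: 12 × 458 = 5496
  Σ(formed) = 12040 kJ
ΔH = Σ(broken) − Σ(formed) = 9132 − 12040 = −2908 kJ

ΔH ≈ −2908 kJ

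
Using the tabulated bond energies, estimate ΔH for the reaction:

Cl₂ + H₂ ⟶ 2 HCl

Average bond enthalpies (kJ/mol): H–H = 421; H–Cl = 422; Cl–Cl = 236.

ΔH ≈ −187 kJ

Bonds broken (reactants):
  Cl–Cl: 1 × 236 = 236
  H–H: 1 × 421 = 421
  Σ(broken) = 657 kJ
Bonds formed (products):
  H–Cl: 2 × 422 = 844
  Σ(formed) = 844 kJ
ΔH = Σ(broken) − Σ(formed) = 657 − 844 = −187 kJ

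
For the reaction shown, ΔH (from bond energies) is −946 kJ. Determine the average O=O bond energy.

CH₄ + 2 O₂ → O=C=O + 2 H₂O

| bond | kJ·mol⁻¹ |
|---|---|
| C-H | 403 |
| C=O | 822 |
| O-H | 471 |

Let D be the O=O bond energy.
Σ(broken) = 4×403 + 2×D = 1612 + 2D
Σ(formed) = 2×822 + 4×471 = 3528
ΔH = Σ(broken) − Σ(formed) = (1612 + 2D) − (3528) = −1916 + 2D
Setting this equal to −946 kJ gives 2D = 970, so D = 485 kJ/mol.

D(O=O) ≈ 485 kJ/mol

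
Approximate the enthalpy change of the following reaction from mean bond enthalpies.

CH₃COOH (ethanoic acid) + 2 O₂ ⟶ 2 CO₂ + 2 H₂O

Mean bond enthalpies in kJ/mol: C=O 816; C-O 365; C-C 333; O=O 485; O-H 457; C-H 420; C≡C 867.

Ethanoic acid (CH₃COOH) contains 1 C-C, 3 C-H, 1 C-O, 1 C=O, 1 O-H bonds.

ΔH ≈ −891 kJ

Bonds broken (reactants):
  C-C: 1 × 333 = 333
  C-H: 3 × 420 = 1260
  C-O: 1 × 365 = 365
  C=O: 1 × 816 = 816
  O-H: 1 × 457 = 457
  O=O: 2 × 485 = 970
  Σ(broken) = 4201 kJ
Bonds formed (products):
  C=O: 4 × 816 = 3264
  O-H: 4 × 457 = 1828
  Σ(formed) = 5092 kJ
ΔH = Σ(broken) − Σ(formed) = 4201 − 5092 = −891 kJ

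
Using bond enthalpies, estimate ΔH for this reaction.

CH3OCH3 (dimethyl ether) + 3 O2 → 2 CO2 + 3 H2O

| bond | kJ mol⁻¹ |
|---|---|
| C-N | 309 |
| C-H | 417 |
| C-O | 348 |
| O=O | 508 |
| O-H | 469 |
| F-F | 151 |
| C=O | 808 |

Bonds broken (reactants):
  C-H: 6 × 417 = 2502
  C-O: 2 × 348 = 696
  O=O: 3 × 508 = 1524
  Σ(broken) = 4722 kJ
Bonds formed (products):
  C=O: 4 × 808 = 3232
  O-H: 6 × 469 = 2814
  Σ(formed) = 6046 kJ
ΔH = Σ(broken) − Σ(formed) = 4722 − 6046 = −1324 kJ

ΔH ≈ −1324 kJ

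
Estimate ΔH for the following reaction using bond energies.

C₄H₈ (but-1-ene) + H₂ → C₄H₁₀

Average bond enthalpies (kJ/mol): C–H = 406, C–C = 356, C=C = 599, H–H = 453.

Bonds broken (reactants):
  C–C: 2 × 356 = 712
  C–H: 8 × 406 = 3248
  C=C: 1 × 599 = 599
  H–H: 1 × 453 = 453
  Σ(broken) = 5012 kJ
Bonds formed (products):
  C–C: 3 × 356 = 1068
  C–H: 10 × 406 = 4060
  Σ(formed) = 5128 kJ
ΔH = Σ(broken) − Σ(formed) = 5012 − 5128 = −116 kJ

ΔH ≈ −116 kJ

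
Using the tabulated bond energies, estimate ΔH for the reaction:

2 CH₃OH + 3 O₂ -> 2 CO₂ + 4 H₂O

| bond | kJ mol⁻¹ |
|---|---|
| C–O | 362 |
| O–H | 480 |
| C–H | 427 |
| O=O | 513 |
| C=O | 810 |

ΔH ≈ −1295 kJ

Bonds broken (reactants):
  C–H: 6 × 427 = 2562
  C–O: 2 × 362 = 724
  O–H: 2 × 480 = 960
  O=O: 3 × 513 = 1539
  Σ(broken) = 5785 kJ
Bonds formed (products):
  C=O: 4 × 810 = 3240
  O–H: 8 × 480 = 3840
  Σ(formed) = 7080 kJ
ΔH = Σ(broken) − Σ(formed) = 5785 − 7080 = −1295 kJ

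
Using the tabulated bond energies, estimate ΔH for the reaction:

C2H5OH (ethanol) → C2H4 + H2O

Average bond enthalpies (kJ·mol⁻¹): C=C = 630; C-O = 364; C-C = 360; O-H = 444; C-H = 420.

Bonds broken (reactants):
  C-C: 1 × 360 = 360
  C-H: 5 × 420 = 2100
  C-O: 1 × 364 = 364
  O-H: 1 × 444 = 444
  Σ(broken) = 3268 kJ
Bonds formed (products):
  C-H: 4 × 420 = 1680
  C=C: 1 × 630 = 630
  O-H: 2 × 444 = 888
  Σ(formed) = 3198 kJ
ΔH = Σ(broken) − Σ(formed) = 3268 − 3198 = +70 kJ

ΔH ≈ +70 kJ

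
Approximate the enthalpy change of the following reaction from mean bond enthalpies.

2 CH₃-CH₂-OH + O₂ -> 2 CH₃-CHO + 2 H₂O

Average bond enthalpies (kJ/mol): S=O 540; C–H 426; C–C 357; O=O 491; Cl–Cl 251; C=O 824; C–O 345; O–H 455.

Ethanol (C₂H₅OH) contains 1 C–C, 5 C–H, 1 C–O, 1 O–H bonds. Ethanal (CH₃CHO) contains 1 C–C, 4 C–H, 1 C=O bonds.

Bonds broken (reactants):
  C–C: 2 × 357 = 714
  C–H: 10 × 426 = 4260
  C–O: 2 × 345 = 690
  O–H: 2 × 455 = 910
  O=O: 1 × 491 = 491
  Σ(broken) = 7065 kJ
Bonds formed (products):
  C–C: 2 × 357 = 714
  C–H: 8 × 426 = 3408
  C=O: 2 × 824 = 1648
  O–H: 4 × 455 = 1820
  Σ(formed) = 7590 kJ
ΔH = Σ(broken) − Σ(formed) = 7065 − 7590 = −525 kJ

ΔH ≈ −525 kJ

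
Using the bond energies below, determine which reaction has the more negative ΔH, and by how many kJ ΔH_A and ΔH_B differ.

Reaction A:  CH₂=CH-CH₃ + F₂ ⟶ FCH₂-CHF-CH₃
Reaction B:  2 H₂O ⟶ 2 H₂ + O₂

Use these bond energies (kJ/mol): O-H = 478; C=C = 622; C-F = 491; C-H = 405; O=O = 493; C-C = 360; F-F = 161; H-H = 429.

Reaction A, by 1120 kJ

Reaction A:
  Bonds broken (reactants):
    C-C: 1 × 360 = 360
    C-H: 6 × 405 = 2430
    C=C: 1 × 622 = 622
    F-F: 1 × 161 = 161
    Σ(broken) = 3573 kJ
  Bonds formed (products):
    C-C: 2 × 360 = 720
    C-F: 2 × 491 = 982
    C-H: 6 × 405 = 2430
    Σ(formed) = 4132 kJ
  ΔH_A = 3573 − 4132 = −559 kJ
Reaction B:
  Bonds broken (reactants):
    O-H: 4 × 478 = 1912
    Σ(broken) = 1912 kJ
  Bonds formed (products):
    H-H: 2 × 429 = 858
    O=O: 1 × 493 = 493
    Σ(formed) = 1351 kJ
  ΔH_B = 1912 − 1351 = +561 kJ
ΔH_A − ΔH_B = −1120 kJ, so reaction A has the more negative ΔH; |ΔH_A − ΔH_B| = 1120 kJ.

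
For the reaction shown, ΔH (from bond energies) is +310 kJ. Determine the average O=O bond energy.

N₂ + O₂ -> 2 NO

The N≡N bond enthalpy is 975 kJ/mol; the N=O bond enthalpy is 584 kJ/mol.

Let D be the O=O bond energy.
Σ(broken) = 1×975 + 1×D = 975 + D
Σ(formed) = 2×584 = 1168
ΔH = Σ(broken) − Σ(formed) = (975 + D) − (1168) = −193 + D
Setting this equal to +310 kJ gives D = 503 kJ/mol.

D(O=O) ≈ 503 kJ/mol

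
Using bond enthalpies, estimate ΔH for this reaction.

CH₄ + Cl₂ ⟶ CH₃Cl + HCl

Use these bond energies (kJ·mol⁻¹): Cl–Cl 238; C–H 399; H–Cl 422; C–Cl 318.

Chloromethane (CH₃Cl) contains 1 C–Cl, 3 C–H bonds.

ΔH ≈ −103 kJ

Bonds broken (reactants):
  C–H: 4 × 399 = 1596
  Cl–Cl: 1 × 238 = 238
  Σ(broken) = 1834 kJ
Bonds formed (products):
  C–Cl: 1 × 318 = 318
  C–H: 3 × 399 = 1197
  H–Cl: 1 × 422 = 422
  Σ(formed) = 1937 kJ
ΔH = Σ(broken) − Σ(formed) = 1834 − 1937 = −103 kJ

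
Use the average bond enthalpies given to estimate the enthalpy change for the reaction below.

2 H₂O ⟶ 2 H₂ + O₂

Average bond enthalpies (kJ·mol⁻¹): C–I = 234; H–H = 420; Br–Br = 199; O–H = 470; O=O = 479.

Bonds broken (reactants):
  O–H: 4 × 470 = 1880
  Σ(broken) = 1880 kJ
Bonds formed (products):
  H–H: 2 × 420 = 840
  O=O: 1 × 479 = 479
  Σ(formed) = 1319 kJ
ΔH = Σ(broken) − Σ(formed) = 1880 − 1319 = +561 kJ

ΔH ≈ +561 kJ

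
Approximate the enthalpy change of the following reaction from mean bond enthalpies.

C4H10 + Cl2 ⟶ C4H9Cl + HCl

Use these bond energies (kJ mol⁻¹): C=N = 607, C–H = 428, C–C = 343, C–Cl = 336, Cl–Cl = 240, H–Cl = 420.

Bonds broken (reactants):
  C–C: 3 × 343 = 1029
  C–H: 10 × 428 = 4280
  Cl–Cl: 1 × 240 = 240
  Σ(broken) = 5549 kJ
Bonds formed (products):
  C–C: 3 × 343 = 1029
  C–Cl: 1 × 336 = 336
  C–H: 9 × 428 = 3852
  H–Cl: 1 × 420 = 420
  Σ(formed) = 5637 kJ
ΔH = Σ(broken) − Σ(formed) = 5549 − 5637 = −88 kJ

ΔH ≈ −88 kJ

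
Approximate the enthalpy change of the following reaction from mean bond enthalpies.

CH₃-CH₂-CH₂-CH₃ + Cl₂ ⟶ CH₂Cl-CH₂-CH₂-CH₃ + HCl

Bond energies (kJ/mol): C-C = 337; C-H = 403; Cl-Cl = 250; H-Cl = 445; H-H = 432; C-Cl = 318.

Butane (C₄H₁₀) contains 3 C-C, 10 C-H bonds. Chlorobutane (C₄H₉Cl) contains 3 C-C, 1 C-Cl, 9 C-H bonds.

ΔH ≈ −110 kJ

Bonds broken (reactants):
  C-C: 3 × 337 = 1011
  C-H: 10 × 403 = 4030
  Cl-Cl: 1 × 250 = 250
  Σ(broken) = 5291 kJ
Bonds formed (products):
  C-C: 3 × 337 = 1011
  C-Cl: 1 × 318 = 318
  C-H: 9 × 403 = 3627
  H-Cl: 1 × 445 = 445
  Σ(formed) = 5401 kJ
ΔH = Σ(broken) − Σ(formed) = 5291 − 5401 = −110 kJ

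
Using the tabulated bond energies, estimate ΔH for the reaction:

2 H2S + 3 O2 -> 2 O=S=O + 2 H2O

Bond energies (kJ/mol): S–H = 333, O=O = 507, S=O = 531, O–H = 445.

ΔH ≈ −1051 kJ

Bonds broken (reactants):
  O=O: 3 × 507 = 1521
  S–H: 4 × 333 = 1332
  Σ(broken) = 2853 kJ
Bonds formed (products):
  O–H: 4 × 445 = 1780
  S=O: 4 × 531 = 2124
  Σ(formed) = 3904 kJ
ΔH = Σ(broken) − Σ(formed) = 2853 − 3904 = −1051 kJ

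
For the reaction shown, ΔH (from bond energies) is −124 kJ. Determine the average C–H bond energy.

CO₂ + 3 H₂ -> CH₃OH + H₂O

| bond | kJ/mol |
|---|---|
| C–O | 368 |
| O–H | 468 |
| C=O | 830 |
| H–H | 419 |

D(C–H) ≈ 423 kJ/mol

Let D be the C–H bond energy.
Σ(broken) = 2×830 + 3×419 = 2917
Σ(formed) = 3×D + 1×368 + 3×468 = 1772 + 3D
ΔH = Σ(broken) − Σ(formed) = (2917) − (1772 + 3D) = +1145 − 3D
Setting this equal to −124 kJ gives 3D = 1269, so D = 423 kJ/mol.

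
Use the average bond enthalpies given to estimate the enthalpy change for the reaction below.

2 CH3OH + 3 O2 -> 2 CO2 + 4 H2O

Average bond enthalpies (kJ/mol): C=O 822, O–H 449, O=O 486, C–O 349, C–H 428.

ΔH ≈ −1258 kJ

Bonds broken (reactants):
  C–H: 6 × 428 = 2568
  C–O: 2 × 349 = 698
  O–H: 2 × 449 = 898
  O=O: 3 × 486 = 1458
  Σ(broken) = 5622 kJ
Bonds formed (products):
  C=O: 4 × 822 = 3288
  O–H: 8 × 449 = 3592
  Σ(formed) = 6880 kJ
ΔH = Σ(broken) − Σ(formed) = 5622 − 6880 = −1258 kJ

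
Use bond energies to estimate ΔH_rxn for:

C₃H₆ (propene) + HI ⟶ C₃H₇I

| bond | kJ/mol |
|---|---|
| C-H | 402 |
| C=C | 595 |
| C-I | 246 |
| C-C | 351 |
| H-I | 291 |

ΔH ≈ −113 kJ

Bonds broken (reactants):
  C-C: 1 × 351 = 351
  C-H: 6 × 402 = 2412
  C=C: 1 × 595 = 595
  H-I: 1 × 291 = 291
  Σ(broken) = 3649 kJ
Bonds formed (products):
  C-C: 2 × 351 = 702
  C-H: 7 × 402 = 2814
  C-I: 1 × 246 = 246
  Σ(formed) = 3762 kJ
ΔH = Σ(broken) − Σ(formed) = 3649 − 3762 = −113 kJ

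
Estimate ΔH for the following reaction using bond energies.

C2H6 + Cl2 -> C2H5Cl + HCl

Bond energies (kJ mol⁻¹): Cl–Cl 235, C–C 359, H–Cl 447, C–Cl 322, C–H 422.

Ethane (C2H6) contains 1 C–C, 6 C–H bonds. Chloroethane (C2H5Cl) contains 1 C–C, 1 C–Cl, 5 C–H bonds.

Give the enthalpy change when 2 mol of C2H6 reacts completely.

Bonds broken (reactants):
  C–C: 1 × 359 = 359
  C–H: 6 × 422 = 2532
  Cl–Cl: 1 × 235 = 235
  Σ(broken) = 3126 kJ
Bonds formed (products):
  C–C: 1 × 359 = 359
  C–Cl: 1 × 322 = 322
  C–H: 5 × 422 = 2110
  H–Cl: 1 × 447 = 447
  Σ(formed) = 3238 kJ
ΔH = Σ(broken) − Σ(formed) = 3126 − 3238 = −112 kJ
For 2× the reaction as written: 2 × (−112) = −224 kJ

ΔH = −224 kJ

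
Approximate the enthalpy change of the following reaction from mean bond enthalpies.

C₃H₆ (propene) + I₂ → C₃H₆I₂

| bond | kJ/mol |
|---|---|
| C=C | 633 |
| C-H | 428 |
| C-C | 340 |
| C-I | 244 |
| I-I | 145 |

ΔH ≈ −50 kJ

Bonds broken (reactants):
  C-C: 1 × 340 = 340
  C-H: 6 × 428 = 2568
  C=C: 1 × 633 = 633
  I-I: 1 × 145 = 145
  Σ(broken) = 3686 kJ
Bonds formed (products):
  C-C: 2 × 340 = 680
  C-H: 6 × 428 = 2568
  C-I: 2 × 244 = 488
  Σ(formed) = 3736 kJ
ΔH = Σ(broken) − Σ(formed) = 3686 − 3736 = −50 kJ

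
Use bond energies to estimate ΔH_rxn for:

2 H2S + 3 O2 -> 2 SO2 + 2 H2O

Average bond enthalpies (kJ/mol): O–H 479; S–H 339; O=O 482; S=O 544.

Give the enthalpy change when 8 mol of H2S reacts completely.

ΔH = −5160 kJ

Bonds broken (reactants):
  O=O: 3 × 482 = 1446
  S–H: 4 × 339 = 1356
  Σ(broken) = 2802 kJ
Bonds formed (products):
  O–H: 4 × 479 = 1916
  S=O: 4 × 544 = 2176
  Σ(formed) = 4092 kJ
ΔH = Σ(broken) − Σ(formed) = 2802 − 4092 = −1290 kJ
For 4× the reaction as written: 4 × (−1290) = −5160 kJ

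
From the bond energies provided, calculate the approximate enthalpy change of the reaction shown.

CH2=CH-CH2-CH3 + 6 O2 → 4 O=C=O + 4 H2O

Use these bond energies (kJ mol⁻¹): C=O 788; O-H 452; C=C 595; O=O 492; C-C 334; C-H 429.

ΔH ≈ −2273 kJ

Bonds broken (reactants):
  C-C: 2 × 334 = 668
  C-H: 8 × 429 = 3432
  C=C: 1 × 595 = 595
  O=O: 6 × 492 = 2952
  Σ(broken) = 7647 kJ
Bonds formed (products):
  C=O: 8 × 788 = 6304
  O-H: 8 × 452 = 3616
  Σ(formed) = 9920 kJ
ΔH = Σ(broken) − Σ(formed) = 7647 − 9920 = −2273 kJ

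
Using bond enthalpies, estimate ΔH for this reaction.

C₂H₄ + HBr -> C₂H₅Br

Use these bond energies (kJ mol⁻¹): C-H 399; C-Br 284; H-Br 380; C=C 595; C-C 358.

Bonds broken (reactants):
  C-H: 4 × 399 = 1596
  C=C: 1 × 595 = 595
  H-Br: 1 × 380 = 380
  Σ(broken) = 2571 kJ
Bonds formed (products):
  C-Br: 1 × 284 = 284
  C-C: 1 × 358 = 358
  C-H: 5 × 399 = 1995
  Σ(formed) = 2637 kJ
ΔH = Σ(broken) − Σ(formed) = 2571 − 2637 = −66 kJ

ΔH ≈ −66 kJ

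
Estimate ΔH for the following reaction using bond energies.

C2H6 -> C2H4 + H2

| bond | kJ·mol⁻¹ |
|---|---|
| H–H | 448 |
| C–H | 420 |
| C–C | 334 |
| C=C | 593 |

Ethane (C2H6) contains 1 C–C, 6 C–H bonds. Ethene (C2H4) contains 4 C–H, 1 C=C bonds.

Bonds broken (reactants):
  C–C: 1 × 334 = 334
  C–H: 6 × 420 = 2520
  Σ(broken) = 2854 kJ
Bonds formed (products):
  C–H: 4 × 420 = 1680
  C=C: 1 × 593 = 593
  H–H: 1 × 448 = 448
  Σ(formed) = 2721 kJ
ΔH = Σ(broken) − Σ(formed) = 2854 − 2721 = +133 kJ

ΔH ≈ +133 kJ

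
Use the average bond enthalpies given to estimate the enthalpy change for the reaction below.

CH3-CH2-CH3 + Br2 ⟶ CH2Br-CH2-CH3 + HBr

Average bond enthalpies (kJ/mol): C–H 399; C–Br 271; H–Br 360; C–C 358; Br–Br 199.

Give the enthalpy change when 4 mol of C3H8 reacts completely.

ΔH = −132 kJ

Bonds broken (reactants):
  Br–Br: 1 × 199 = 199
  C–C: 2 × 358 = 716
  C–H: 8 × 399 = 3192
  Σ(broken) = 4107 kJ
Bonds formed (products):
  C–Br: 1 × 271 = 271
  C–C: 2 × 358 = 716
  C–H: 7 × 399 = 2793
  H–Br: 1 × 360 = 360
  Σ(formed) = 4140 kJ
ΔH = Σ(broken) − Σ(formed) = 4107 − 4140 = −33 kJ
For 4× the reaction as written: 4 × (−33) = −132 kJ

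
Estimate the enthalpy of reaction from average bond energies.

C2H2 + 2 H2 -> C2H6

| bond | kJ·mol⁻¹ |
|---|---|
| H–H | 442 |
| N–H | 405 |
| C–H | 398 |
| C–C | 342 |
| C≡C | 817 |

Bonds broken (reactants):
  C≡C: 1 × 817 = 817
  C–H: 2 × 398 = 796
  H–H: 2 × 442 = 884
  Σ(broken) = 2497 kJ
Bonds formed (products):
  C–C: 1 × 342 = 342
  C–H: 6 × 398 = 2388
  Σ(formed) = 2730 kJ
ΔH = Σ(broken) − Σ(formed) = 2497 − 2730 = −233 kJ

ΔH ≈ −233 kJ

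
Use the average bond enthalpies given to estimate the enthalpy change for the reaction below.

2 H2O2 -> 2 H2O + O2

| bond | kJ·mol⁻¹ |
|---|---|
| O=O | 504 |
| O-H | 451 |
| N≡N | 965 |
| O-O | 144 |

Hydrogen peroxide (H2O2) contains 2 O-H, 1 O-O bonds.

ΔH ≈ −216 kJ

Bonds broken (reactants):
  O-H: 4 × 451 = 1804
  O-O: 2 × 144 = 288
  Σ(broken) = 2092 kJ
Bonds formed (products):
  O-H: 4 × 451 = 1804
  O=O: 1 × 504 = 504
  Σ(formed) = 2308 kJ
ΔH = Σ(broken) − Σ(formed) = 2092 − 2308 = −216 kJ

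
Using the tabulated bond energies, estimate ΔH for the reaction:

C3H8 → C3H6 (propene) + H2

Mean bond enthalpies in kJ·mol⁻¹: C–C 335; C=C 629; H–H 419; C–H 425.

Bonds broken (reactants):
  C–C: 2 × 335 = 670
  C–H: 8 × 425 = 3400
  Σ(broken) = 4070 kJ
Bonds formed (products):
  C–C: 1 × 335 = 335
  C–H: 6 × 425 = 2550
  C=C: 1 × 629 = 629
  H–H: 1 × 419 = 419
  Σ(formed) = 3933 kJ
ΔH = Σ(broken) − Σ(formed) = 4070 − 3933 = +137 kJ

ΔH ≈ +137 kJ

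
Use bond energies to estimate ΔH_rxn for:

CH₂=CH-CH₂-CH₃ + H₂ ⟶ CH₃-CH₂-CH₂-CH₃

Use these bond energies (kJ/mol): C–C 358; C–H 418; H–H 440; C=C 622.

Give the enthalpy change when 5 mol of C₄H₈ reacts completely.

ΔH = −660 kJ

Bonds broken (reactants):
  C–C: 2 × 358 = 716
  C–H: 8 × 418 = 3344
  C=C: 1 × 622 = 622
  H–H: 1 × 440 = 440
  Σ(broken) = 5122 kJ
Bonds formed (products):
  C–C: 3 × 358 = 1074
  C–H: 10 × 418 = 4180
  Σ(formed) = 5254 kJ
ΔH = Σ(broken) − Σ(formed) = 5122 − 5254 = −132 kJ
For 5× the reaction as written: 5 × (−132) = −660 kJ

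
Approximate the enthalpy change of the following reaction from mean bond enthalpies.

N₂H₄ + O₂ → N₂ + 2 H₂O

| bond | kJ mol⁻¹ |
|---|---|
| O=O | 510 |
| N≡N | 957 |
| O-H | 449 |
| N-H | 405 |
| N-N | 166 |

Bonds broken (reactants):
  N-H: 4 × 405 = 1620
  N-N: 1 × 166 = 166
  O=O: 1 × 510 = 510
  Σ(broken) = 2296 kJ
Bonds formed (products):
  N≡N: 1 × 957 = 957
  O-H: 4 × 449 = 1796
  Σ(formed) = 2753 kJ
ΔH = Σ(broken) − Σ(formed) = 2296 − 2753 = −457 kJ

ΔH ≈ −457 kJ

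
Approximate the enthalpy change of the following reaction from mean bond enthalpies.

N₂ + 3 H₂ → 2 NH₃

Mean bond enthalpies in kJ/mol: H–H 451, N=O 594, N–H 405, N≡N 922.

ΔH ≈ −155 kJ

Bonds broken (reactants):
  H–H: 3 × 451 = 1353
  N≡N: 1 × 922 = 922
  Σ(broken) = 2275 kJ
Bonds formed (products):
  N–H: 6 × 405 = 2430
  Σ(formed) = 2430 kJ
ΔH = Σ(broken) − Σ(formed) = 2275 − 2430 = −155 kJ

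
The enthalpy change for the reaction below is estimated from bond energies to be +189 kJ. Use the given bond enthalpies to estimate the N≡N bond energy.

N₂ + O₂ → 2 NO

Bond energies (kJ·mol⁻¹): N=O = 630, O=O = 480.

Let D be the N≡N bond energy.
Σ(broken) = 1×D + 1×480 = 480 + D
Σ(formed) = 2×630 = 1260
ΔH = Σ(broken) − Σ(formed) = (480 + D) − (1260) = −780 + D
Setting this equal to +189 kJ gives D = 969 kJ/mol.

D(N≡N) ≈ 969 kJ/mol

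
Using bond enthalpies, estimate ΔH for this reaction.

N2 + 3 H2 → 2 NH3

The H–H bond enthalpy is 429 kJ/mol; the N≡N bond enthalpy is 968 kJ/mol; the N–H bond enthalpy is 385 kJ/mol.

ΔH ≈ −55 kJ

Bonds broken (reactants):
  H–H: 3 × 429 = 1287
  N≡N: 1 × 968 = 968
  Σ(broken) = 2255 kJ
Bonds formed (products):
  N–H: 6 × 385 = 2310
  Σ(formed) = 2310 kJ
ΔH = Σ(broken) − Σ(formed) = 2255 − 2310 = −55 kJ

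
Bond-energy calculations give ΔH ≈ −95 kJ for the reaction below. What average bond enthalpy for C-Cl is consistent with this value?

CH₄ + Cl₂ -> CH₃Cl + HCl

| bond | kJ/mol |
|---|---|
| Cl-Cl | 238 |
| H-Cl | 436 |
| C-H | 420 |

Let D be the C-Cl bond energy.
Σ(broken) = 4×420 + 1×238 = 1918
Σ(formed) = 1×D + 3×420 + 1×436 = 1696 + D
ΔH = Σ(broken) − Σ(formed) = (1918) − (1696 + D) = +222 − D
Setting this equal to −95 kJ gives D = 317 kJ/mol.

D(C-Cl) ≈ 317 kJ/mol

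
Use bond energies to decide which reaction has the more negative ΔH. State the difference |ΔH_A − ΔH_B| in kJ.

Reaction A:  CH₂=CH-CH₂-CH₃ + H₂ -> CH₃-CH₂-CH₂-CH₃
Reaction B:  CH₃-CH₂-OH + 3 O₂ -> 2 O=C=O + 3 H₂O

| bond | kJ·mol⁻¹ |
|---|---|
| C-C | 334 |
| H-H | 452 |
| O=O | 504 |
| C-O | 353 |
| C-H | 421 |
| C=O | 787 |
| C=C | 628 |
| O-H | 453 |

Reaction B, by 1013 kJ

Reaction A:
  Bonds broken (reactants):
    C-C: 2 × 334 = 668
    C-H: 8 × 421 = 3368
    C=C: 1 × 628 = 628
    H-H: 1 × 452 = 452
    Σ(broken) = 5116 kJ
  Bonds formed (products):
    C-C: 3 × 334 = 1002
    C-H: 10 × 421 = 4210
    Σ(formed) = 5212 kJ
  ΔH_A = 5116 − 5212 = −96 kJ
Reaction B:
  Bonds broken (reactants):
    C-C: 1 × 334 = 334
    C-H: 5 × 421 = 2105
    C-O: 1 × 353 = 353
    O-H: 1 × 453 = 453
    O=O: 3 × 504 = 1512
    Σ(broken) = 4757 kJ
  Bonds formed (products):
    C=O: 4 × 787 = 3148
    O-H: 6 × 453 = 2718
    Σ(formed) = 5866 kJ
  ΔH_B = 4757 − 5866 = −1109 kJ
ΔH_A − ΔH_B = +1013 kJ, so reaction B has the more negative ΔH; |ΔH_A − ΔH_B| = 1013 kJ.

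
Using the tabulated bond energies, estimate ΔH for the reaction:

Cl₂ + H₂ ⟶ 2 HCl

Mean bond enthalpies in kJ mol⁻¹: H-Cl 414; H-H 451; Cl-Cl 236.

Bonds broken (reactants):
  Cl-Cl: 1 × 236 = 236
  H-H: 1 × 451 = 451
  Σ(broken) = 687 kJ
Bonds formed (products):
  H-Cl: 2 × 414 = 828
  Σ(formed) = 828 kJ
ΔH = Σ(broken) − Σ(formed) = 687 − 828 = −141 kJ

ΔH ≈ −141 kJ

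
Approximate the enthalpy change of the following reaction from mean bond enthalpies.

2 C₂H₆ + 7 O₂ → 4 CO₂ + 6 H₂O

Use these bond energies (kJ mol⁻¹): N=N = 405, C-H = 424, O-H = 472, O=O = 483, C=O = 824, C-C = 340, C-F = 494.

ΔH ≈ −3107 kJ

Bonds broken (reactants):
  C-C: 2 × 340 = 680
  C-H: 12 × 424 = 5088
  O=O: 7 × 483 = 3381
  Σ(broken) = 9149 kJ
Bonds formed (products):
  C=O: 8 × 824 = 6592
  O-H: 12 × 472 = 5664
  Σ(formed) = 12256 kJ
ΔH = Σ(broken) − Σ(formed) = 9149 − 12256 = −3107 kJ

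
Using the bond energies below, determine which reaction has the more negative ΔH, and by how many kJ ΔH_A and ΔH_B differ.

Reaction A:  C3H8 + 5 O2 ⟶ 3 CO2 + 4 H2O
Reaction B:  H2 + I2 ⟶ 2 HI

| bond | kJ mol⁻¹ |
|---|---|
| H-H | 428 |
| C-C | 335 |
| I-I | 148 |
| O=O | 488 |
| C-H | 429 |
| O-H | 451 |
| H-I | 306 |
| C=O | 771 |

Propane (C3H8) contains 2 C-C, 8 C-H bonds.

Reaction A, by 1656 kJ

Reaction A:
  Bonds broken (reactants):
    C-C: 2 × 335 = 670
    C-H: 8 × 429 = 3432
    O=O: 5 × 488 = 2440
    Σ(broken) = 6542 kJ
  Bonds formed (products):
    C=O: 6 × 771 = 4626
    O-H: 8 × 451 = 3608
    Σ(formed) = 8234 kJ
  ΔH_A = 6542 − 8234 = −1692 kJ
Reaction B:
  Bonds broken (reactants):
    H-H: 1 × 428 = 428
    I-I: 1 × 148 = 148
    Σ(broken) = 576 kJ
  Bonds formed (products):
    H-I: 2 × 306 = 612
    Σ(formed) = 612 kJ
  ΔH_B = 576 − 612 = −36 kJ
ΔH_A − ΔH_B = −1656 kJ, so reaction A has the more negative ΔH; |ΔH_A − ΔH_B| = 1656 kJ.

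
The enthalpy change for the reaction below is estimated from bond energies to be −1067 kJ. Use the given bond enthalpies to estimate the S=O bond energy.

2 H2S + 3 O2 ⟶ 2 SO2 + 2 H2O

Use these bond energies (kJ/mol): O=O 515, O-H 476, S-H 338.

D(S=O) ≈ 515 kJ/mol

Let D be the S=O bond energy.
Σ(broken) = 3×515 + 4×338 = 2897
Σ(formed) = 4×476 + 4×D = 1904 + 4D
ΔH = Σ(broken) − Σ(formed) = (2897) − (1904 + 4D) = +993 − 4D
Setting this equal to −1067 kJ gives 4D = 2060, so D = 515 kJ/mol.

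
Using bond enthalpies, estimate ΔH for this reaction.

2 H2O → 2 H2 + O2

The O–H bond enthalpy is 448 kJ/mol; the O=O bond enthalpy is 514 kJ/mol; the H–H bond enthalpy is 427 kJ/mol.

Bonds broken (reactants):
  O–H: 4 × 448 = 1792
  Σ(broken) = 1792 kJ
Bonds formed (products):
  H–H: 2 × 427 = 854
  O=O: 1 × 514 = 514
  Σ(formed) = 1368 kJ
ΔH = Σ(broken) − Σ(formed) = 1792 − 1368 = +424 kJ

ΔH ≈ +424 kJ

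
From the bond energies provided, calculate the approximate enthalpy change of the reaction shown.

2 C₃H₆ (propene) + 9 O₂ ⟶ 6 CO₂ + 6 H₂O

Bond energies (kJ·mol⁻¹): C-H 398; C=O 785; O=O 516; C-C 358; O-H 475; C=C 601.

Bonds broken (reactants):
  C-C: 2 × 358 = 716
  C-H: 12 × 398 = 4776
  C=C: 2 × 601 = 1202
  O=O: 9 × 516 = 4644
  Σ(broken) = 11338 kJ
Bonds formed (products):
  C=O: 12 × 785 = 9420
  O-H: 12 × 475 = 5700
  Σ(formed) = 15120 kJ
ΔH = Σ(broken) − Σ(formed) = 11338 − 15120 = −3782 kJ

ΔH ≈ −3782 kJ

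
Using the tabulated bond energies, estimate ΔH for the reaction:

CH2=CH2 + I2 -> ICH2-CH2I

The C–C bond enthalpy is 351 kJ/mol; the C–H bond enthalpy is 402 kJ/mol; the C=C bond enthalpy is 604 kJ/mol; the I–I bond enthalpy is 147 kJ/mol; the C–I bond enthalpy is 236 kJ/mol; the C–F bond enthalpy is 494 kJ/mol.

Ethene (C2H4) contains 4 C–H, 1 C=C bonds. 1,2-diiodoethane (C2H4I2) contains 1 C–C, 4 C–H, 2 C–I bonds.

Bonds broken (reactants):
  C–H: 4 × 402 = 1608
  C=C: 1 × 604 = 604
  I–I: 1 × 147 = 147
  Σ(broken) = 2359 kJ
Bonds formed (products):
  C–C: 1 × 351 = 351
  C–H: 4 × 402 = 1608
  C–I: 2 × 236 = 472
  Σ(formed) = 2431 kJ
ΔH = Σ(broken) − Σ(formed) = 2359 − 2431 = −72 kJ

ΔH ≈ −72 kJ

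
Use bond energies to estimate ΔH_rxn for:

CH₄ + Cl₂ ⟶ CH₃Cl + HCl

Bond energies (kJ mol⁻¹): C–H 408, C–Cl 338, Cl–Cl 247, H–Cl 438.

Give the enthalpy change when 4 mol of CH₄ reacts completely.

ΔH = −484 kJ

Bonds broken (reactants):
  C–H: 4 × 408 = 1632
  Cl–Cl: 1 × 247 = 247
  Σ(broken) = 1879 kJ
Bonds formed (products):
  C–Cl: 1 × 338 = 338
  C–H: 3 × 408 = 1224
  H–Cl: 1 × 438 = 438
  Σ(formed) = 2000 kJ
ΔH = Σ(broken) − Σ(formed) = 1879 − 2000 = −121 kJ
For 4× the reaction as written: 4 × (−121) = −484 kJ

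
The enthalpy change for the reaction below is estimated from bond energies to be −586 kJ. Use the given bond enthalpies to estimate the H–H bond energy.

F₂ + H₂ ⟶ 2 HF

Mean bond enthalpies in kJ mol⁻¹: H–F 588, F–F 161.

D(H–H) ≈ 429 kJ/mol

Let D be the H–H bond energy.
Σ(broken) = 1×161 + 1×D = 161 + D
Σ(formed) = 2×588 = 1176
ΔH = Σ(broken) − Σ(formed) = (161 + D) − (1176) = −1015 + D
Setting this equal to −586 kJ gives D = 429 kJ/mol.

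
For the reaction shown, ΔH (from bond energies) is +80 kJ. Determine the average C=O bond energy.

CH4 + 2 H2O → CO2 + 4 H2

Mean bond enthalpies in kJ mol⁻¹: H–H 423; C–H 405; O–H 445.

Let D be the C=O bond energy.
Σ(broken) = 4×405 + 4×445 = 3400
Σ(formed) = 2×D + 4×423 = 1692 + 2D
ΔH = Σ(broken) − Σ(formed) = (3400) − (1692 + 2D) = +1708 − 2D
Setting this equal to +80 kJ gives 2D = 1628, so D = 814 kJ/mol.

D(C=O) ≈ 814 kJ/mol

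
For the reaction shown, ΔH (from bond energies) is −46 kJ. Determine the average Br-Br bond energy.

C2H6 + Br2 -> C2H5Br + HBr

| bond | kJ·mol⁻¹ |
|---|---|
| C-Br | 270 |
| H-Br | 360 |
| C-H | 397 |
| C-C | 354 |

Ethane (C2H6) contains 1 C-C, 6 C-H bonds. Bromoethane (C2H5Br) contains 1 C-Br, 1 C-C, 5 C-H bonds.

Let D be the Br-Br bond energy.
Σ(broken) = 1×D + 1×354 + 6×397 = 2736 + D
Σ(formed) = 1×270 + 1×354 + 5×397 + 1×360 = 2969
ΔH = Σ(broken) − Σ(formed) = (2736 + D) − (2969) = −233 + D
Setting this equal to −46 kJ gives D = 187 kJ/mol.

D(Br-Br) ≈ 187 kJ/mol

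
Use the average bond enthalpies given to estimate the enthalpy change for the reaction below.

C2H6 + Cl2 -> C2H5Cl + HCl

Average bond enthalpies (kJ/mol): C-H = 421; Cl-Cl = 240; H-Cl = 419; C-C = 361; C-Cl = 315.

Bonds broken (reactants):
  C-C: 1 × 361 = 361
  C-H: 6 × 421 = 2526
  Cl-Cl: 1 × 240 = 240
  Σ(broken) = 3127 kJ
Bonds formed (products):
  C-C: 1 × 361 = 361
  C-Cl: 1 × 315 = 315
  C-H: 5 × 421 = 2105
  H-Cl: 1 × 419 = 419
  Σ(formed) = 3200 kJ
ΔH = Σ(broken) − Σ(formed) = 3127 − 3200 = −73 kJ

ΔH ≈ −73 kJ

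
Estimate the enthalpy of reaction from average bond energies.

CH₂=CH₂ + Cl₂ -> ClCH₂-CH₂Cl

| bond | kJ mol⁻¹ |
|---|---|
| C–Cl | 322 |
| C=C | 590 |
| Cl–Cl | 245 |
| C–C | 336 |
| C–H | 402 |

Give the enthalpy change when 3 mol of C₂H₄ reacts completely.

Bonds broken (reactants):
  C–H: 4 × 402 = 1608
  C=C: 1 × 590 = 590
  Cl–Cl: 1 × 245 = 245
  Σ(broken) = 2443 kJ
Bonds formed (products):
  C–C: 1 × 336 = 336
  C–Cl: 2 × 322 = 644
  C–H: 4 × 402 = 1608
  Σ(formed) = 2588 kJ
ΔH = Σ(broken) − Σ(formed) = 2443 − 2588 = −145 kJ
For 3× the reaction as written: 3 × (−145) = −435 kJ

ΔH = −435 kJ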